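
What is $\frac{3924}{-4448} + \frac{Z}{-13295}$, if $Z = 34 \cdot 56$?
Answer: $- \frac{15159643}{14784040} \approx -1.0254$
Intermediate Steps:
$Z = 1904$
$\frac{3924}{-4448} + \frac{Z}{-13295} = \frac{3924}{-4448} + \frac{1904}{-13295} = 3924 \left(- \frac{1}{4448}\right) + 1904 \left(- \frac{1}{13295}\right) = - \frac{981}{1112} - \frac{1904}{13295} = - \frac{15159643}{14784040}$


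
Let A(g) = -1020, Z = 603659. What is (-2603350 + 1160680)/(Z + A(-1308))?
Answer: -1442670/602639 ≈ -2.3939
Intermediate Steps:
(-2603350 + 1160680)/(Z + A(-1308)) = (-2603350 + 1160680)/(603659 - 1020) = -1442670/602639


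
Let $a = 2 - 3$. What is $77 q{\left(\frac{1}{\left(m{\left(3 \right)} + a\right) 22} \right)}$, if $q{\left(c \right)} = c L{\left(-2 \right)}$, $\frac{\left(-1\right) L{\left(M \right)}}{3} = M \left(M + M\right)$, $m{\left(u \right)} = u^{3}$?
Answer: $- \frac{42}{13} \approx -3.2308$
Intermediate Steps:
$a = -1$
$L{\left(M \right)} = - 6 M^{2}$ ($L{\left(M \right)} = - 3 M \left(M + M\right) = - 3 M 2 M = - 3 \cdot 2 M^{2} = - 6 M^{2}$)
$q{\left(c \right)} = - 24 c$ ($q{\left(c \right)} = c \left(- 6 \left(-2\right)^{2}\right) = c \left(\left(-6\right) 4\right) = c \left(-24\right) = - 24 c$)
$77 q{\left(\frac{1}{\left(m{\left(3 \right)} + a\right) 22} \right)} = 77 \left(- 24 \frac{1}{\left(3^{3} - 1\right) 22}\right) = 77 \left(- 24 \frac{1}{27 - 1} \cdot \frac{1}{22}\right) = 77 \left(- 24 \cdot \frac{1}{26} \cdot \frac{1}{22}\right) = 77 \left(\left(-24\right) \frac{1}{572}\right) = 77 \left(- \frac{6}{143}\right) = - \frac{42}{13}$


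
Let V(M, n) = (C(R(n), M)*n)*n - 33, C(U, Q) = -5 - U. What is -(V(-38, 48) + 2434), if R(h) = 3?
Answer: 16031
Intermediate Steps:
V(M, n) = -33 - 8*n**2 (V(M, n) = ((-5 - 1*3)*n)*n - 33 = ((-5 - 3)*n)*n - 33 = (-8*n)*n - 33 = -8*n**2 - 33 = -33 - 8*n**2)
-(V(-38, 48) + 2434) = -((-33 - 8*48**2) + 2434) = -((-33 - 8*2304) + 2434) = -((-33 - 18432) + 2434) = -(-18465 + 2434) = -1*(-16031) = 16031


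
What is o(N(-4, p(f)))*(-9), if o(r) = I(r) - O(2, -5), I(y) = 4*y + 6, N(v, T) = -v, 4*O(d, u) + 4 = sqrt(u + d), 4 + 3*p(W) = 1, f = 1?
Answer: -207 + 9*I*sqrt(3)/4 ≈ -207.0 + 3.8971*I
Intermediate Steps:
p(W) = -1 (p(W) = -4/3 + (1/3)*1 = -4/3 + 1/3 = -1)
O(d, u) = -1 + sqrt(d + u)/4 (O(d, u) = -1 + sqrt(u + d)/4 = -1 + sqrt(d + u)/4)
I(y) = 6 + 4*y
o(r) = 7 + 4*r - I*sqrt(3)/4 (o(r) = (6 + 4*r) - (-1 + sqrt(2 - 5)/4) = (6 + 4*r) - (-1 + sqrt(-3)/4) = (6 + 4*r) - (-1 + (I*sqrt(3))/4) = (6 + 4*r) - (-1 + I*sqrt(3)/4) = (6 + 4*r) + (1 - I*sqrt(3)/4) = 7 + 4*r - I*sqrt(3)/4)
o(N(-4, p(f)))*(-9) = (7 + 4*(-1*(-4)) - I*sqrt(3)/4)*(-9) = (7 + 4*4 - I*sqrt(3)/4)*(-9) = (7 + 16 - I*sqrt(3)/4)*(-9) = (23 - I*sqrt(3)/4)*(-9) = -207 + 9*I*sqrt(3)/4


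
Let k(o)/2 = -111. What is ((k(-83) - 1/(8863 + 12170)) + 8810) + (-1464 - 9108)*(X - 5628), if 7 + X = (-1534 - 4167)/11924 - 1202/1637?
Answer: 6116725213042996226/102638873601 ≈ 5.9595e+7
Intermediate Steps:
k(o) = -222 (k(o) = 2*(-111) = -222)
X = -160302301/19519588 (X = -7 + ((-1534 - 4167)/11924 - 1202/1637) = -7 + (-5701*1/11924 - 1202*1/1637) = -7 + (-5701/11924 - 1202/1637) = -7 - 23665185/19519588 = -160302301/19519588 ≈ -8.2124)
((k(-83) - 1/(8863 + 12170)) + 8810) + (-1464 - 9108)*(X - 5628) = ((-222 - 1/(8863 + 12170)) + 8810) + (-1464 - 9108)*(-160302301/19519588 - 5628) = ((-222 - 1/21033) + 8810) - 10572*(-110016543565/19519588) = ((-222 - 1*1/21033) + 8810) + 290773724642295/4879897 = ((-222 - 1/21033) + 8810) + 290773724642295/4879897 = (-4669327/21033 + 8810) + 290773724642295/4879897 = 180631403/21033 + 290773724642295/4879897 = 6116725213042996226/102638873601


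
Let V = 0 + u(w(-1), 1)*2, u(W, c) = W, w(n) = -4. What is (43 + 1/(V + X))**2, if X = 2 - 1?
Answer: 90000/49 ≈ 1836.7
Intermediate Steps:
X = 1
V = -8 (V = 0 - 4*2 = 0 - 8 = -8)
(43 + 1/(V + X))**2 = (43 + 1/(-8 + 1))**2 = (43 + 1/(-7))**2 = (43 - 1/7)**2 = (300/7)**2 = 90000/49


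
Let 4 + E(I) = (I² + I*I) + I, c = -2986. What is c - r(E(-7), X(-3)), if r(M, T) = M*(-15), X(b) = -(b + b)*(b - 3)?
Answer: -1681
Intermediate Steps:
E(I) = -4 + I + 2*I² (E(I) = -4 + ((I² + I*I) + I) = -4 + ((I² + I²) + I) = -4 + (2*I² + I) = -4 + (I + 2*I²) = -4 + I + 2*I²)
X(b) = -2*b*(-3 + b)
r(M, T) = -15*M
c - r(E(-7), X(-3)) = -2986 - (-15)*(-4 - 7 + 2*(-7)²) = -2986 - (-15)*(-4 - 7 + 2*49) = -2986 - (-15)*(-4 - 7 + 98) = -2986 - (-15)*87 = -2986 - 1*(-1305) = -2986 + 1305 = -1681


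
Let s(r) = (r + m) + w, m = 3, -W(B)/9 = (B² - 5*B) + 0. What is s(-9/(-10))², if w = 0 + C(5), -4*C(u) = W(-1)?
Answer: 7569/25 ≈ 302.76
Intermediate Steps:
W(B) = -9*B² + 45*B (W(B) = -9*((B² - 5*B) + 0) = -9*(B² - 5*B) = -9*B² + 45*B)
C(u) = 27/2 (C(u) = -9*(-1)*(5 - 1*(-1))/4 = -9*(-1)*(5 + 1)/4 = -9*(-1)*6/4 = -¼*(-54) = 27/2)
w = 27/2 (w = 0 + 27/2 = 27/2 ≈ 13.500)
s(r) = 33/2 + r (s(r) = (r + 3) + 27/2 = (3 + r) + 27/2 = 33/2 + r)
s(-9/(-10))² = (33/2 - 9/(-10))² = (33/2 - 9*(-⅒))² = (33/2 + 9/10)² = (87/5)² = 7569/25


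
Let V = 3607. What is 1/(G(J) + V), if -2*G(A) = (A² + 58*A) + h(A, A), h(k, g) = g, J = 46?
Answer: 1/1192 ≈ 0.00083893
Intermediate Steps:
G(A) = -59*A/2 - A²/2 (G(A) = -((A² + 58*A) + A)/2 = -(A² + 59*A)/2 = -59*A/2 - A²/2)
1/(G(J) + V) = 1/((½)*46*(-59 - 1*46) + 3607) = 1/((½)*46*(-59 - 46) + 3607) = 1/((½)*46*(-105) + 3607) = 1/(-2415 + 3607) = 1/1192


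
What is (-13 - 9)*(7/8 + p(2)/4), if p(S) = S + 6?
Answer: -253/4 ≈ -63.250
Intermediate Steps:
p(S) = 6 + S
(-13 - 9)*(7/8 + p(2)/4) = (-13 - 9)*(7/8 + (6 + 2)/4) = -22*(7*(⅛) + 8*(¼)) = -22*(7/8 + 2) = -22*23/8 = -253/4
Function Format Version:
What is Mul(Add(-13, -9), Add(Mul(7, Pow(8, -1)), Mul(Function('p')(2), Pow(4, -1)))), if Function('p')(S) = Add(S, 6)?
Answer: Rational(-253, 4) ≈ -63.250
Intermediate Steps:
Function('p')(S) = Add(6, S)
Mul(Add(-13, -9), Add(Mul(7, Pow(8, -1)), Mul(Function('p')(2), Pow(4, -1)))) = Mul(Add(-13, -9), Add(Mul(7, Pow(8, -1)), Mul(Add(6, 2), Pow(4, -1)))) = Mul(-22, Add(Mul(7, Rational(1, 8)), Mul(8, Rational(1, 4)))) = Mul(-22, Add(Rational(7, 8), 2)) = Mul(-22, Rational(23, 8)) = Rational(-253, 4)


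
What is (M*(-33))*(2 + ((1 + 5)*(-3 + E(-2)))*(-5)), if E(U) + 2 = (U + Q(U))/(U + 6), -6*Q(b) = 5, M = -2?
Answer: 22869/2 ≈ 11435.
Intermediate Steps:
Q(b) = -5/6 (Q(b) = -1/6*5 = -5/6)
E(U) = -2 + (-5/6 + U)/(6 + U) (E(U) = -2 + (U - 5/6)/(U + 6) = -2 + (-5/6 + U)/(6 + U))
(M*(-33))*(2 + ((1 + 5)*(-3 + E(-2)))*(-5)) = (-2*(-33))*(2 + ((1 + 5)*(-3 + (-77/6 - 1*(-2))/(6 - 2)))*(-5)) = 66*(2 + (6*(-3 + (-77/6 + 2)/4))*(-5)) = 66*(2 + (6*(-3 + (1/4)*(-65/6)))*(-5)) = 66*(2 + (6*(-3 - 65/24))*(-5)) = 66*(2 + (6*(-137/24))*(-5)) = 66*(2 - 137/4*(-5)) = 66*(2 + 685/4) = 66*(693/4) = 22869/2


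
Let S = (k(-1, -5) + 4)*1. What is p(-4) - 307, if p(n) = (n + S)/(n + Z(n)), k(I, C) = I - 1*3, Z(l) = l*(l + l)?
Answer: -2150/7 ≈ -307.14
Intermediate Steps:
Z(l) = 2*l² (Z(l) = l*(2*l) = 2*l²)
k(I, C) = -3 + I (k(I, C) = I - 3 = -3 + I)
S = 0 (S = ((-3 - 1) + 4)*1 = (-4 + 4)*1 = 0*1 = 0)
p(n) = n/(n + 2*n²) (p(n) = (n + 0)/(n + 2*n²) = n/(n + 2*n²))
p(-4) - 307 = 1/(1 + 2*(-4)) - 307 = 1/(1 - 8) - 307 = 1/(-7) - 307 = -⅐ - 307 = -2150/7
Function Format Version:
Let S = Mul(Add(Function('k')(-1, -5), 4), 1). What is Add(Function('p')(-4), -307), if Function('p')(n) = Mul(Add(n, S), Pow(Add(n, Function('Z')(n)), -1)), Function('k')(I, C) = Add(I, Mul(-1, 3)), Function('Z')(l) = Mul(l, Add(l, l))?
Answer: Rational(-2150, 7) ≈ -307.14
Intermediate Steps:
Function('Z')(l) = Mul(2, Pow(l, 2)) (Function('Z')(l) = Mul(l, Mul(2, l)) = Mul(2, Pow(l, 2)))
Function('k')(I, C) = Add(-3, I) (Function('k')(I, C) = Add(I, -3) = Add(-3, I))
S = 0 (S = Mul(Add(Add(-3, -1), 4), 1) = Mul(Add(-4, 4), 1) = Mul(0, 1) = 0)
Function('p')(n) = Mul(n, Pow(Add(n, Mul(2, Pow(n, 2))), -1)) (Function('p')(n) = Mul(Add(n, 0), Pow(Add(n, Mul(2, Pow(n, 2))), -1)) = Mul(n, Pow(Add(n, Mul(2, Pow(n, 2))), -1)))
Add(Function('p')(-4), -307) = Add(Pow(Add(1, Mul(2, -4)), -1), -307) = Add(Pow(Add(1, -8), -1), -307) = Add(Pow(-7, -1), -307) = Add(Rational(-1, 7), -307) = Rational(-2150, 7)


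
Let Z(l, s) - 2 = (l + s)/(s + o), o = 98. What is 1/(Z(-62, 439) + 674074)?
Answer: 537/361979189 ≈ 1.4835e-6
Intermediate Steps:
Z(l, s) = 2 + (l + s)/(98 + s) (Z(l, s) = 2 + (l + s)/(s + 98) = 2 + (l + s)/(98 + s))
1/(Z(-62, 439) + 674074) = 1/((196 - 62 + 3*439)/(98 + 439) + 674074) = 1/((196 - 62 + 1317)/537 + 674074) = 1/((1/537)*1451 + 674074) = 1/(1451/537 + 674074) = 1/(361979189/537) = 537/361979189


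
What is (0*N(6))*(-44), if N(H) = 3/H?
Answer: 0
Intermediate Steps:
(0*N(6))*(-44) = (0*(3/6))*(-44) = (0*(3*(1/6)))*(-44) = (0*(1/2))*(-44) = 0*(-44) = 0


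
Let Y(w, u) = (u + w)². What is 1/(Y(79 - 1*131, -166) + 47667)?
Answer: 1/95191 ≈ 1.0505e-5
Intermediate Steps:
1/(Y(79 - 1*131, -166) + 47667) = 1/((-166 + (79 - 1*131))² + 47667) = 1/((-166 + (79 - 131))² + 47667) = 1/((-166 - 52)² + 47667) = 1/((-218)² + 47667) = 1/(47524 + 47667) = 1/95191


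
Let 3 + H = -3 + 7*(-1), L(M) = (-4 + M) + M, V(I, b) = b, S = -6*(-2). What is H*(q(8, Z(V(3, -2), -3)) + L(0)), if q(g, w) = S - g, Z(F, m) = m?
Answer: 0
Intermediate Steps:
S = 12
L(M) = -4 + 2*M
q(g, w) = 12 - g
H = -13 (H = -3 + (-3 + 7*(-1)) = -3 + (-3 - 7) = -3 - 10 = -13)
H*(q(8, Z(V(3, -2), -3)) + L(0)) = -13*((12 - 1*8) + (-4 + 2*0)) = -13*((12 - 8) + (-4 + 0)) = -13*(4 - 4) = -13*0 = 0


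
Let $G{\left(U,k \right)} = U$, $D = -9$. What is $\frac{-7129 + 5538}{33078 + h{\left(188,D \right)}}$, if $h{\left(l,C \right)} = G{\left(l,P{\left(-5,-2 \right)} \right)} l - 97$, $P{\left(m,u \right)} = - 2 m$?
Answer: $- \frac{1591}{68325} \approx -0.023286$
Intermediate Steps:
$h{\left(l,C \right)} = -97 + l^{2}$ ($h{\left(l,C \right)} = l l - 97 = l^{2} - 97 = -97 + l^{2}$)
$\frac{-7129 + 5538}{33078 + h{\left(188,D \right)}} = \frac{-7129 + 5538}{33078 - \left(97 - 188^{2}\right)} = - \frac{1591}{33078 + \left(-97 + 35344\right)} = - \frac{1591}{33078 + 35247} = - \frac{1591}{68325}$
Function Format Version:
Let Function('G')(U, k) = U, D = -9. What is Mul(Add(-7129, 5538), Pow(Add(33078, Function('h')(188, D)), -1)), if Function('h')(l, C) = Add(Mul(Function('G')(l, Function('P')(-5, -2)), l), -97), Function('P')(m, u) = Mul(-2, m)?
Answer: Rational(-1591, 68325) ≈ -0.023286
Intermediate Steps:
Function('h')(l, C) = Add(-97, Pow(l, 2)) (Function('h')(l, C) = Add(Mul(l, l), -97) = Add(Pow(l, 2), -97) = Add(-97, Pow(l, 2)))
Mul(Add(-7129, 5538), Pow(Add(33078, Function('h')(188, D)), -1)) = Mul(Add(-7129, 5538), Pow(Add(33078, Add(-97, Pow(188, 2))), -1)) = Mul(-1591, Pow(Add(33078, Add(-97, 35344)), -1)) = Mul(-1591, Pow(Add(33078, 35247), -1)) = Mul(-1591, Pow(68325, -1)) = Mul(-1591, Rational(1, 68325)) = Rational(-1591, 68325)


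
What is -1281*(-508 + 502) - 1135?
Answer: 6551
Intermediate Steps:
-1281*(-508 + 502) - 1135 = -1281*(-6) - 1135 = 7686 - 1135 = 6551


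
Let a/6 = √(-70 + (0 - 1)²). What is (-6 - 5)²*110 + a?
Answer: 13310 + 6*I*√69 ≈ 13310.0 + 49.84*I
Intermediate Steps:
a = 6*I*√69 (a = 6*√(-70 + (0 - 1)²) = 6*√(-70 + (-1)²) = 6*√(-70 + 1) = 6*√(-69) = 6*(I*√69) = 6*I*√69 ≈ 49.84*I)
(-6 - 5)²*110 + a = (-6 - 5)²*110 + 6*I*√69 = (-11)²*110 + 6*I*√69 = 121*110 + 6*I*√69 = 13310 + 6*I*√69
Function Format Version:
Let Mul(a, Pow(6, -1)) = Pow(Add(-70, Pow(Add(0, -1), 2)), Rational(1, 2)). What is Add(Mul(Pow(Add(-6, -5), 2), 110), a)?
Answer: Add(13310, Mul(6, I, Pow(69, Rational(1, 2)))) ≈ Add(13310., Mul(49.840, I))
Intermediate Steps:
a = Mul(6, I, Pow(69, Rational(1, 2))) (a = Mul(6, Pow(Add(-70, Pow(Add(0, -1), 2)), Rational(1, 2))) = Mul(6, Pow(Add(-70, Pow(-1, 2)), Rational(1, 2))) = Mul(6, Pow(Add(-70, 1), Rational(1, 2))) = Mul(6, Pow(-69, Rational(1, 2))) = Mul(6, Mul(I, Pow(69, Rational(1, 2)))) = Mul(6, I, Pow(69, Rational(1, 2))) ≈ Mul(49.840, I))
Add(Mul(Pow(Add(-6, -5), 2), 110), a) = Add(Mul(Pow(Add(-6, -5), 2), 110), Mul(6, I, Pow(69, Rational(1, 2)))) = Add(Mul(Pow(-11, 2), 110), Mul(6, I, Pow(69, Rational(1, 2)))) = Add(Mul(121, 110), Mul(6, I, Pow(69, Rational(1, 2)))) = Add(13310, Mul(6, I, Pow(69, Rational(1, 2))))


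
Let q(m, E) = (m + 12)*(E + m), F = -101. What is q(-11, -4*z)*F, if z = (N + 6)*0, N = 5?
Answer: 1111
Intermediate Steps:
z = 0 (z = (5 + 6)*0 = 11*0 = 0)
q(m, E) = (12 + m)*(E + m)
q(-11, -4*z)*F = ((-11)**2 + 12*(-4*0) + 12*(-11) - 4*0*(-11))*(-101) = (121 + 12*0 - 132 + 0*(-11))*(-101) = (121 + 0 - 132 + 0)*(-101) = -11*(-101) = 1111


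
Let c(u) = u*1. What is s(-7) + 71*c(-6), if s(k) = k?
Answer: -433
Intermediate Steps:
c(u) = u
s(-7) + 71*c(-6) = -7 + 71*(-6) = -7 - 426 = -433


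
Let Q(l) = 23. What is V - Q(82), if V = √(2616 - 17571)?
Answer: -23 + I*√14955 ≈ -23.0 + 122.29*I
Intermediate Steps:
V = I*√14955 (V = √(-14955) = I*√14955 ≈ 122.29*I)
V - Q(82) = I*√14955 - 1*23 = I*√14955 - 23 = -23 + I*√14955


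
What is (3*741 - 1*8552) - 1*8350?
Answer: -14679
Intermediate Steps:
(3*741 - 1*8552) - 1*8350 = (2223 - 8552) - 8350 = -6329 - 8350 = -14679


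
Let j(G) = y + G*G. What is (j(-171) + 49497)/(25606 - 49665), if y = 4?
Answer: -78742/24059 ≈ -3.2729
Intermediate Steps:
j(G) = 4 + G² (j(G) = 4 + G*G = 4 + G²)
(j(-171) + 49497)/(25606 - 49665) = ((4 + (-171)²) + 49497)/(25606 - 49665) = ((4 + 29241) + 49497)/(-24059) = (29245 + 49497)*(-1/24059) = 78742*(-1/24059) = -78742/24059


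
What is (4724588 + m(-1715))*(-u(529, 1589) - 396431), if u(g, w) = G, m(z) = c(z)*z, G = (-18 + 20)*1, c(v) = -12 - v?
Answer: -715142535319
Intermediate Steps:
G = 2 (G = 2*1 = 2)
m(z) = z*(-12 - z) (m(z) = (-12 - z)*z = z*(-12 - z))
u(g, w) = 2
(4724588 + m(-1715))*(-u(529, 1589) - 396431) = (4724588 - 1*(-1715)*(12 - 1715))*(-1*2 - 396431) = (4724588 - 1*(-1715)*(-1703))*(-2 - 396431) = (4724588 - 2920645)*(-396433) = 1803943*(-396433) = -715142535319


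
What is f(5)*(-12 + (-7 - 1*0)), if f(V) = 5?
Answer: -95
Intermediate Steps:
f(5)*(-12 + (-7 - 1*0)) = 5*(-12 + (-7 - 1*0)) = 5*(-12 + (-7 + 0)) = 5*(-12 - 7) = 5*(-19) = -95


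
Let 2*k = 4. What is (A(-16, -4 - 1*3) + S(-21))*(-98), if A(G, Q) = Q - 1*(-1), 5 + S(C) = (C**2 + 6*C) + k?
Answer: -29988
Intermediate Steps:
k = 2 (k = (1/2)*4 = 2)
S(C) = -3 + C**2 + 6*C (S(C) = -5 + ((C**2 + 6*C) + 2) = -5 + (2 + C**2 + 6*C) = -3 + C**2 + 6*C)
A(G, Q) = 1 + Q (A(G, Q) = Q + 1 = 1 + Q)
(A(-16, -4 - 1*3) + S(-21))*(-98) = ((1 + (-4 - 1*3)) + (-3 + (-21)**2 + 6*(-21)))*(-98) = ((1 + (-4 - 3)) + (-3 + 441 - 126))*(-98) = ((1 - 7) + 312)*(-98) = (-6 + 312)*(-98) = 306*(-98) = -29988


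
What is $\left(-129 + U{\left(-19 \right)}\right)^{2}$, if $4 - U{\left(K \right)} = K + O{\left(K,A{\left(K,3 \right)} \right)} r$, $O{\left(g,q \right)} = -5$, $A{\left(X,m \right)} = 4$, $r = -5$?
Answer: $17161$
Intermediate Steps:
$U{\left(K \right)} = -21 - K$ ($U{\left(K \right)} = 4 - \left(K - -25\right) = 4 - \left(K + 25\right) = 4 - \left(25 + K\right) = -21 - K$)
$\left(-129 + U{\left(-19 \right)}\right)^{2} = \left(-129 - 2\right)^{2} = \left(-131\right)^{2} = 17161$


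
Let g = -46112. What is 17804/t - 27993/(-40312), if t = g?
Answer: 4477331/14522398 ≈ 0.30831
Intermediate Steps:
t = -46112
17804/t - 27993/(-40312) = 17804/(-46112) - 27993/(-40312) = 17804*(-1/46112) - 27993*(-1/40312) = -4451/11528 + 27993/40312 = 4477331/14522398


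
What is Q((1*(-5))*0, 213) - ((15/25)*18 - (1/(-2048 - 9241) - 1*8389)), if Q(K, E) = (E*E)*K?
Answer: -474126716/56445 ≈ -8399.8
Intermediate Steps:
Q(K, E) = K*E² (Q(K, E) = E²*K = K*E²)
Q((1*(-5))*0, 213) - ((15/25)*18 - (1/(-2048 - 9241) - 1*8389)) = ((1*(-5))*0)*213² - ((15/25)*18 - (1/(-2048 - 9241) - 1*8389)) = -5*0*45369 - ((15*(1/25))*18 - (1/(-11289) - 8389)) = 0*45369 - ((⅗)*18 - (-1/11289 - 8389)) = 0 - (54/5 - 1*(-94703422/11289)) = 0 - (54/5 + 94703422/11289) = 0 - 1*474126716/56445 = 0 - 474126716/56445 = -474126716/56445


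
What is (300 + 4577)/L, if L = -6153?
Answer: -4877/6153 ≈ -0.79262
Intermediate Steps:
(300 + 4577)/L = (300 + 4577)/(-6153) = 4877*(-1/6153) = -4877/6153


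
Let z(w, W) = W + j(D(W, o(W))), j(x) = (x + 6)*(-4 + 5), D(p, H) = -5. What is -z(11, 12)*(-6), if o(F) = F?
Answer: 78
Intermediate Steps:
j(x) = 6 + x (j(x) = (6 + x)*1 = 6 + x)
z(w, W) = 1 + W (z(w, W) = W + (6 - 5) = W + 1 = 1 + W)
-z(11, 12)*(-6) = -(1 + 12)*(-6) = -1*13*(-6) = -13*(-6) = 78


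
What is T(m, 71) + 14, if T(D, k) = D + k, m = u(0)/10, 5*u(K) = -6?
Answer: 2122/25 ≈ 84.880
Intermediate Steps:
u(K) = -6/5 (u(K) = (1/5)*(-6) = -6/5)
m = -3/25 (m = -6/5/10 = -6/5*1/10 = -3/25 ≈ -0.12000)
T(m, 71) + 14 = (-3/25 + 71) + 14 = 1772/25 + 14 = 2122/25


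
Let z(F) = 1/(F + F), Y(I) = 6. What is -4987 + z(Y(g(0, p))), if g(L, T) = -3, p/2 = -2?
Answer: -59843/12 ≈ -4986.9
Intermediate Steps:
p = -4 (p = 2*(-2) = -4)
z(F) = 1/(2*F)
-4987 + z(Y(g(0, p))) = -4987 + (1/2)/6 = -4987 + (1/2)*(1/6) = -4987 + 1/12 = -59843/12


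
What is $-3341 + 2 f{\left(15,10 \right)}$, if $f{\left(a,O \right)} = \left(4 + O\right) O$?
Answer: $-3061$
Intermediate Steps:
$f{\left(a,O \right)} = O \left(4 + O\right)$
$-3341 + 2 f{\left(15,10 \right)} = -3341 + 2 \cdot 10 \left(4 + 10\right) = -3341 + 2 \cdot 10 \cdot 14 = -3341 + 2 \cdot 140 = -3341 + 280 = -3061$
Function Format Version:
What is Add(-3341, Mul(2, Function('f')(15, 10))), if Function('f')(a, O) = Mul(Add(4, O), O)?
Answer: -3061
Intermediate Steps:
Function('f')(a, O) = Mul(O, Add(4, O))
Add(-3341, Mul(2, Function('f')(15, 10))) = Add(-3341, Mul(2, Mul(10, Add(4, 10)))) = Add(-3341, Mul(2, Mul(10, 14))) = Add(-3341, Mul(2, 140)) = Add(-3341, 280) = -3061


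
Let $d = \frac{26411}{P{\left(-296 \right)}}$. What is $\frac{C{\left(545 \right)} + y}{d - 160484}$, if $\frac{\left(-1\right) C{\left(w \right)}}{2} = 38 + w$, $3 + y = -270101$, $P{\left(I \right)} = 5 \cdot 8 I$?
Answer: $\frac{3211836800}{1900156971} \approx 1.6903$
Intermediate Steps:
$P{\left(I \right)} = 40 I$
$y = -270104$ ($y = -3 - 270101 = -270104$)
$C{\left(w \right)} = -76 - 2 w$ ($C{\left(w \right)} = - 2 \left(38 + w\right) = -76 - 2 w$)
$d = - \frac{26411}{11840}$ ($d = \frac{26411}{40 \left(-296\right)} = \frac{26411}{-11840} = 26411 \left(- \frac{1}{11840}\right) = - \frac{26411}{11840} \approx -2.2307$)
$\frac{C{\left(545 \right)} + y}{d - 160484} = \frac{\left(-76 - 1090\right) - 270104}{- \frac{26411}{11840} - 160484} = \frac{\left(-76 - 1090\right) - 270104}{- \frac{1900156971}{11840}} = \left(-1166 - 270104\right) \left(- \frac{11840}{1900156971}\right) = \left(-271270\right) \left(- \frac{11840}{1900156971}\right) = \frac{3211836800}{1900156971}$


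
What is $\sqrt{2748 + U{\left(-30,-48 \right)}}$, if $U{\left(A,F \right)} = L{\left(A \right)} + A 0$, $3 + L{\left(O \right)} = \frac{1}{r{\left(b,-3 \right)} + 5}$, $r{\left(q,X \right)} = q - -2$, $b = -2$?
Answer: $\frac{\sqrt{68630}}{5} \approx 52.395$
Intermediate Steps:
$r{\left(q,X \right)} = 2 + q$ ($r{\left(q,X \right)} = q + 2 = 2 + q$)
$L{\left(O \right)} = - \frac{14}{5}$ ($L{\left(O \right)} = -3 + \frac{1}{\left(2 - 2\right) + 5} = -3 + \frac{1}{0 + 5} = -3 + \frac{1}{5} = - \frac{14}{5}$)
$U{\left(A,F \right)} = - \frac{14}{5}$ ($U{\left(A,F \right)} = - \frac{14}{5} + A 0 = - \frac{14}{5} + 0 = - \frac{14}{5}$)
$\sqrt{2748 + U{\left(-30,-48 \right)}} = \sqrt{2748 - \frac{14}{5}} = \sqrt{\frac{13726}{5}} = \frac{\sqrt{68630}}{5}$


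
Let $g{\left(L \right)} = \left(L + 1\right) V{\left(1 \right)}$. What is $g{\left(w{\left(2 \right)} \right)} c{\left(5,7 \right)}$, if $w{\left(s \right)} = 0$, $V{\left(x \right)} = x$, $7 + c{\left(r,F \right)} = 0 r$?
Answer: $-7$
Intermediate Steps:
$c{\left(r,F \right)} = -7$ ($c{\left(r,F \right)} = -7 + 0 r = -7 + 0 = -7$)
$g{\left(L \right)} = 1 + L$ ($g{\left(L \right)} = \left(L + 1\right) 1 = \left(1 + L\right) 1 = 1 + L$)
$g{\left(w{\left(2 \right)} \right)} c{\left(5,7 \right)} = \left(1 + 0\right) \left(-7\right) = 1 \left(-7\right) = -7$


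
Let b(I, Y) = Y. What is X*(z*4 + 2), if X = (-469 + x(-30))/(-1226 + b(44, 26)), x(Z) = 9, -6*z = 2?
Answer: 23/90 ≈ 0.25556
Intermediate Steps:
z = -⅓ (z = -⅙*2 = -⅓ ≈ -0.33333)
X = 23/60 (X = (-469 + 9)/(-1226 + 26) = -460/(-1200) = -460*(-1/1200) = 23/60 ≈ 0.38333)
X*(z*4 + 2) = 23*(-⅓*4 + 2)/60 = 23*(-4/3 + 2)/60 = (23/60)*(⅔) = 23/90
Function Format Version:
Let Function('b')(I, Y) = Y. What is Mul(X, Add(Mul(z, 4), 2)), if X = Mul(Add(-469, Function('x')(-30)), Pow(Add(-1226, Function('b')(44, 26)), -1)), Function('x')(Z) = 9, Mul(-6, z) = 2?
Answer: Rational(23, 90) ≈ 0.25556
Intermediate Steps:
z = Rational(-1, 3) (z = Mul(Rational(-1, 6), 2) = Rational(-1, 3) ≈ -0.33333)
X = Rational(23, 60) (X = Mul(Add(-469, 9), Pow(Add(-1226, 26), -1)) = Mul(-460, Pow(-1200, -1)) = Mul(-460, Rational(-1, 1200)) = Rational(23, 60) ≈ 0.38333)
Mul(X, Add(Mul(z, 4), 2)) = Mul(Rational(23, 60), Add(Mul(Rational(-1, 3), 4), 2)) = Mul(Rational(23, 60), Add(Rational(-4, 3), 2)) = Mul(Rational(23, 60), Rational(2, 3)) = Rational(23, 90)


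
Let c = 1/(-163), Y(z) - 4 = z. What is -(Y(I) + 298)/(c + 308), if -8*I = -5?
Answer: -394623/401624 ≈ -0.98257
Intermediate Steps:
I = 5/8 (I = -1/8*(-5) = 5/8 ≈ 0.62500)
Y(z) = 4 + z
c = -1/163 ≈ -0.0061350
-(Y(I) + 298)/(c + 308) = -((4 + 5/8) + 298)/(-1/163 + 308) = -(37/8 + 298)/50203/163 = -2421*163/(8*50203) = -1*394623/401624 = -394623/401624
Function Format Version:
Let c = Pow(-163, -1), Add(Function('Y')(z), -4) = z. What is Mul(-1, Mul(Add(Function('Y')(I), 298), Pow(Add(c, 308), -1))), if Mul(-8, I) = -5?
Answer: Rational(-394623, 401624) ≈ -0.98257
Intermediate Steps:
I = Rational(5, 8) (I = Mul(Rational(-1, 8), -5) = Rational(5, 8) ≈ 0.62500)
Function('Y')(z) = Add(4, z)
c = Rational(-1, 163) ≈ -0.0061350
Mul(-1, Mul(Add(Function('Y')(I), 298), Pow(Add(c, 308), -1))) = Mul(-1, Mul(Add(Add(4, Rational(5, 8)), 298), Pow(Add(Rational(-1, 163), 308), -1))) = Mul(-1, Mul(Add(Rational(37, 8), 298), Pow(Rational(50203, 163), -1))) = Mul(-1, Mul(Rational(2421, 8), Rational(163, 50203))) = Mul(-1, Rational(394623, 401624)) = Rational(-394623, 401624)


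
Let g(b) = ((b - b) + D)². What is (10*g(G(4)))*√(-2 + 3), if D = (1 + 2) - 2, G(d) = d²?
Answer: 10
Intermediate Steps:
D = 1 (D = 3 - 2 = 1)
g(b) = 1 (g(b) = ((b - b) + 1)² = (0 + 1)² = 1² = 1)
(10*g(G(4)))*√(-2 + 3) = (10*1)*√(-2 + 3) = 10*√1 = 10*1 = 10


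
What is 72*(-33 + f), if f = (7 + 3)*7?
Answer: 2664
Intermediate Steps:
f = 70 (f = 10*7 = 70)
72*(-33 + f) = 72*(-33 + 70) = 72*37 = 2664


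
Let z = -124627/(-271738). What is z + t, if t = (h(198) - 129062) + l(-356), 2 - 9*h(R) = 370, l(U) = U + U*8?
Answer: -323574162713/2445642 ≈ -1.3231e+5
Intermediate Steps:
l(U) = 9*U (l(U) = U + 8*U = 9*U)
h(R) = -368/9 (h(R) = 2/9 - ⅑*370 = 2/9 - 370/9 = -368/9)
t = -1190762/9 (t = (-368/9 - 129062) + 9*(-356) = -1161926/9 - 3204 = -1190762/9 ≈ -1.3231e+5)
z = 124627/271738 (z = -124627*(-1/271738) = 124627/271738 ≈ 0.45863)
z + t = 124627/271738 - 1190762/9 = -323574162713/2445642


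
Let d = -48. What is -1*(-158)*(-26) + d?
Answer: -4156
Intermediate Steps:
-1*(-158)*(-26) + d = -1*(-158)*(-26) - 48 = 158*(-26) - 48 = -4108 - 48 = -4156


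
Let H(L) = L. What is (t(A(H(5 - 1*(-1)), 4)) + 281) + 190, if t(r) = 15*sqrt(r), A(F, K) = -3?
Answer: 471 + 15*I*sqrt(3) ≈ 471.0 + 25.981*I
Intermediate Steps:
(t(A(H(5 - 1*(-1)), 4)) + 281) + 190 = (15*sqrt(-3) + 281) + 190 = (15*(I*sqrt(3)) + 281) + 190 = (15*I*sqrt(3) + 281) + 190 = (281 + 15*I*sqrt(3)) + 190 = 471 + 15*I*sqrt(3)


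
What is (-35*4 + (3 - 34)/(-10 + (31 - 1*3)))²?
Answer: 6507601/324 ≈ 20085.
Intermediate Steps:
(-35*4 + (3 - 34)/(-10 + (31 - 1*3)))² = (-7*20 - 31/(-10 + (31 - 3)))² = (-140 - 31/(-10 + 28))² = (-140 - 31/18)² = (-2551/18)² = 6507601/324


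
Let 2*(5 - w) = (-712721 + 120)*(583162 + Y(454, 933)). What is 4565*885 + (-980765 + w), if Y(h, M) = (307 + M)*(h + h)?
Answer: 608949830406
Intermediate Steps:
Y(h, M) = 2*h*(307 + M) (Y(h, M) = (307 + M)*(2*h) = 2*h*(307 + M))
w = 608946771146 (w = 5 - (-712721 + 120)*(583162 + 2*454*(307 + 933))/2 = 5 - (-712601)*(583162 + 2*454*1240)/2 = 5 - (-712601)*(583162 + 1125920)/2 = 5 - (-712601)*1709082/2 = 5 - ½*(-1217893542282) = 5 + 608946771141 = 608946771146)
4565*885 + (-980765 + w) = 4565*885 + (-980765 + 608946771146) = 4040025 + 608945790381 = 608949830406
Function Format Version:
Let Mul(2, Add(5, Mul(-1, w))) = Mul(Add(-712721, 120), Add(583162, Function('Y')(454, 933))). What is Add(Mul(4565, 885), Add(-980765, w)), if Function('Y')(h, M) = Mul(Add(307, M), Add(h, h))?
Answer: 608949830406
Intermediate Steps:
Function('Y')(h, M) = Mul(2, h, Add(307, M)) (Function('Y')(h, M) = Mul(Add(307, M), Mul(2, h)) = Mul(2, h, Add(307, M)))
w = 608946771146 (w = Add(5, Mul(Rational(-1, 2), Mul(Add(-712721, 120), Add(583162, Mul(2, 454, Add(307, 933)))))) = Add(5, Mul(Rational(-1, 2), Mul(-712601, Add(583162, Mul(2, 454, 1240))))) = Add(5, Mul(Rational(-1, 2), Mul(-712601, Add(583162, 1125920)))) = Add(5, Mul(Rational(-1, 2), Mul(-712601, 1709082))) = Add(5, Mul(Rational(-1, 2), -1217893542282)) = Add(5, 608946771141) = 608946771146)
Add(Mul(4565, 885), Add(-980765, w)) = Add(Mul(4565, 885), Add(-980765, 608946771146)) = Add(4040025, 608945790381) = 608949830406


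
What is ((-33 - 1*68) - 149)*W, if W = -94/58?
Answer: 11750/29 ≈ 405.17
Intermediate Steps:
W = -47/29 (W = -94*1/58 = -47/29 ≈ -1.6207)
((-33 - 1*68) - 149)*W = ((-33 - 1*68) - 149)*(-47/29) = ((-33 - 68) - 149)*(-47/29) = (-101 - 149)*(-47/29) = -250*(-47/29) = 11750/29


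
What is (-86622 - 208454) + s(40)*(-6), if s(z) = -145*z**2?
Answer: 1096924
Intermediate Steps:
(-86622 - 208454) + s(40)*(-6) = (-86622 - 208454) - 145*40**2*(-6) = -295076 - 145*1600*(-6) = -295076 - 232000*(-6) = -295076 + 1392000 = 1096924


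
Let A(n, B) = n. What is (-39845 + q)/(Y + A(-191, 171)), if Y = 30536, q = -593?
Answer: -40438/30345 ≈ -1.3326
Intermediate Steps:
(-39845 + q)/(Y + A(-191, 171)) = (-39845 - 593)/(30536 - 191) = -40438/30345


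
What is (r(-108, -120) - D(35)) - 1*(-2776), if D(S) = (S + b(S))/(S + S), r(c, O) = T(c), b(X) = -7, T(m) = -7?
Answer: 13843/5 ≈ 2768.6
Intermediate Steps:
r(c, O) = -7
D(S) = (-7 + S)/(2*S) (D(S) = (S - 7)/(S + S) = (-7 + S)/((2*S)) = (-7 + S)*(1/(2*S)) = (-7 + S)/(2*S))
(r(-108, -120) - D(35)) - 1*(-2776) = (-7 - (-7 + 35)/(2*35)) - 1*(-2776) = (-7 - 28/(2*35)) + 2776 = (-7 - 1*2/5) + 2776 = (-7 - 2/5) + 2776 = -37/5 + 2776 = 13843/5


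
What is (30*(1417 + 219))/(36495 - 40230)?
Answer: -3272/249 ≈ -13.141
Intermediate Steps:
(30*(1417 + 219))/(36495 - 40230) = (30*1636)/(-3735) = 49080*(-1/3735) = -3272/249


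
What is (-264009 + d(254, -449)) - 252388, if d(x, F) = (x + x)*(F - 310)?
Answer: -901969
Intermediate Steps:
d(x, F) = 2*x*(-310 + F) (d(x, F) = (2*x)*(-310 + F) = 2*x*(-310 + F))
(-264009 + d(254, -449)) - 252388 = (-264009 + 2*254*(-310 - 449)) - 252388 = (-264009 + 2*254*(-759)) - 252388 = (-264009 - 385572) - 252388 = -649581 - 252388 = -901969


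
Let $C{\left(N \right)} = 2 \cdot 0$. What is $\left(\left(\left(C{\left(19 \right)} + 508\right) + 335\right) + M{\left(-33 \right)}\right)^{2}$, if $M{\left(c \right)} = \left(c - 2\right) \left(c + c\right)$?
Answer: $9941409$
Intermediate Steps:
$C{\left(N \right)} = 0$
$M{\left(c \right)} = 2 c \left(-2 + c\right)$ ($M{\left(c \right)} = \left(-2 + c\right) 2 c = 2 c \left(-2 + c\right)$)
$\left(\left(\left(C{\left(19 \right)} + 508\right) + 335\right) + M{\left(-33 \right)}\right)^{2} = \left(\left(\left(0 + 508\right) + 335\right) + 2 \left(-33\right) \left(-2 - 33\right)\right)^{2} = \left(\left(508 + 335\right) + 2 \left(-33\right) \left(-35\right)\right)^{2} = \left(843 + 2310\right)^{2} = 3153^{2} = 9941409$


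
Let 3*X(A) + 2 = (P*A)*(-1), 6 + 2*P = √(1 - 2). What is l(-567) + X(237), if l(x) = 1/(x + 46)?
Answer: 369386/1563 - 79*I/2 ≈ 236.33 - 39.5*I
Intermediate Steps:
l(x) = 1/(46 + x)
P = -3 + I/2 (P = -3 + √(1 - 2)/2 = -3 + √(-1)/2 = -3 + I/2 ≈ -3.0 + 0.5*I)
X(A) = -⅔ - A*(-3 + I/2)/3 (X(A) = -⅔ + (((-3 + I/2)*A)*(-1))/3 = -⅔ + ((A*(-3 + I/2))*(-1))/3 = -⅔ + (-A*(-3 + I/2))/3 = -⅔ - A*(-3 + I/2)/3)
l(-567) + X(237) = 1/(46 - 567) + (-⅔ + (⅙)*237*(6 - I)) = 1/(-521) + (-⅔ + (237 - 79*I/2)) = -1/521 + (709/3 - 79*I/2) = 369386/1563 - 79*I/2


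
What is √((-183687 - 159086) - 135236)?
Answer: I*√478009 ≈ 691.38*I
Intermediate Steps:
√((-183687 - 159086) - 135236) = √(-342773 - 135236) = √(-478009) = I*√478009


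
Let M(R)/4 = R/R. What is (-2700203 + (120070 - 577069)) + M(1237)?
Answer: -3157198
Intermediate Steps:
M(R) = 4 (M(R) = 4*(R/R) = 4*1 = 4)
(-2700203 + (120070 - 577069)) + M(1237) = (-2700203 + (120070 - 577069)) + 4 = (-2700203 - 456999) + 4 = -3157202 + 4 = -3157198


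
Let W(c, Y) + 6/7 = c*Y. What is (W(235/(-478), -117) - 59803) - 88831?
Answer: -497139767/3346 ≈ -1.4858e+5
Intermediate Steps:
W(c, Y) = -6/7 + Y*c (W(c, Y) = -6/7 + c*Y = -6/7 + Y*c)
(W(235/(-478), -117) - 59803) - 88831 = ((-6/7 - 27495/(-478)) - 59803) - 88831 = ((-6/7 - 27495*(-1)/478) - 59803) - 88831 = ((-6/7 - 117*(-235/478)) - 59803) - 88831 = ((-6/7 + 27495/478) - 59803) - 88831 = (189597/3346 - 59803) - 88831 = -199911241/3346 - 88831 = -497139767/3346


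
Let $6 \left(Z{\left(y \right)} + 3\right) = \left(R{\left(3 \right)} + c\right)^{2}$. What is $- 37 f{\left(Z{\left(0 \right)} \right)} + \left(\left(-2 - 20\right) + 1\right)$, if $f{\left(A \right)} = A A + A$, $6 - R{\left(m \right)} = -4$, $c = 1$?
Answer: $- \frac{416155}{36} \approx -11560.0$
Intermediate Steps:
$R{\left(m \right)} = 10$ ($R{\left(m \right)} = 6 - -4 = 6 + 4 = 10$)
$Z{\left(y \right)} = \frac{103}{6}$ ($Z{\left(y \right)} = -3 + \frac{\left(10 + 1\right)^{2}}{6} = -3 + \frac{11^{2}}{6} = -3 + \frac{1}{6} \cdot 121 = -3 + \frac{121}{6} = \frac{103}{6}$)
$f{\left(A \right)} = A + A^{2}$ ($f{\left(A \right)} = A^{2} + A = A + A^{2}$)
$- 37 f{\left(Z{\left(0 \right)} \right)} + \left(\left(-2 - 20\right) + 1\right) = - 37 \frac{103 \left(1 + \frac{103}{6}\right)}{6} + \left(\left(-2 - 20\right) + 1\right) = - 37 \cdot \frac{103}{6} \cdot \frac{109}{6} + \left(\left(-2 - 20\right) + 1\right) = \left(-37\right) \frac{11227}{36} + \left(-22 + 1\right) = - \frac{415399}{36} - 21 = - \frac{416155}{36}$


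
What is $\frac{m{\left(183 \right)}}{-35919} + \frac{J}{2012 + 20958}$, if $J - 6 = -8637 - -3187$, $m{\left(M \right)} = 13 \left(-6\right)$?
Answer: $- \frac{2483992}{10577685} \approx -0.23483$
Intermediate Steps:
$m{\left(M \right)} = -78$
$J = -5444$ ($J = 6 - 5450 = -5444$)
$\frac{m{\left(183 \right)}}{-35919} + \frac{J}{2012 + 20958} = - \frac{78}{-35919} - \frac{5444}{2012 + 20958} = \left(-78\right) \left(- \frac{1}{35919}\right) - \frac{5444}{22970} = \frac{2}{921} - \frac{2722}{11485} = - \frac{2483992}{10577685}$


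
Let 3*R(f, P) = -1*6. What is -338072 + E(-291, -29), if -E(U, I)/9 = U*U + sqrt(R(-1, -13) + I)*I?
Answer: -1100201 + 261*I*sqrt(31) ≈ -1.1002e+6 + 1453.2*I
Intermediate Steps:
R(f, P) = -2 (R(f, P) = (-1*6)/3 = (1/3)*(-6) = -2)
E(U, I) = -9*U**2 - 9*I*sqrt(-2 + I) (E(U, I) = -9*(U*U + sqrt(-2 + I)*I) = -9*(U**2 + I*sqrt(-2 + I)) = -9*U**2 - 9*I*sqrt(-2 + I))
-338072 + E(-291, -29) = -338072 + (-9*(-291)**2 - 9*(-29)*sqrt(-2 - 29)) = -338072 + (-9*84681 - 9*(-29)*sqrt(-31)) = -338072 + (-762129 - 9*(-29)*I*sqrt(31)) = -338072 + (-762129 + 261*I*sqrt(31)) = -1100201 + 261*I*sqrt(31)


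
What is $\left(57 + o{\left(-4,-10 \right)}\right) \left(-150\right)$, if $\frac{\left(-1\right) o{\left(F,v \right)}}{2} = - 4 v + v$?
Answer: $450$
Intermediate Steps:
$o{\left(F,v \right)} = 6 v$ ($o{\left(F,v \right)} = - 2 \left(- 4 v + v\right) = - 2 \left(- 3 v\right) = 6 v$)
$\left(57 + o{\left(-4,-10 \right)}\right) \left(-150\right) = \left(57 + 6 \left(-10\right)\right) \left(-150\right) = \left(57 - 60\right) \left(-150\right) = \left(-3\right) \left(-150\right) = 450$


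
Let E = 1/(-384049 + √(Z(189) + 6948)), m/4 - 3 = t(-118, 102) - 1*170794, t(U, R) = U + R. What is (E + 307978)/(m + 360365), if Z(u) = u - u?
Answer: -15141597465111995/15873411680119313 + 2*√193/15873411680119313 ≈ -0.95390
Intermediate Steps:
Z(u) = 0
t(U, R) = R + U
m = -683228 (m = 12 + 4*((102 - 118) - 1*170794) = 12 + 4*(-16 - 170794) = 12 + 4*(-170810) = 12 - 683240 = -683228)
E = 1/(-384049 + 6*√193) (E = 1/(-384049 + √(0 + 6948)) = 1/(-384049 + √6948) = 1/(-384049 + 6*√193) ≈ -2.6044e-6)
(E + 307978)/(m + 360365) = ((-384049/147493627453 - 6*√193/147493627453) + 307978)/(-683228 + 360365) = (45424792395335985/147493627453 - 6*√193/147493627453)/(-322863) = (45424792395335985/147493627453 - 6*√193/147493627453)*(-1/322863) = -15141597465111995/15873411680119313 + 2*√193/15873411680119313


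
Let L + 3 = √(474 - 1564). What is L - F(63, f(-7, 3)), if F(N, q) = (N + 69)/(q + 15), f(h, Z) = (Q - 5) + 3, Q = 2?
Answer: -59/5 + I*√1090 ≈ -11.8 + 33.015*I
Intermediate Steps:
f(h, Z) = 0 (f(h, Z) = (2 - 5) + 3 = -3 + 3 = 0)
F(N, q) = (69 + N)/(15 + q)
L = -3 + I*√1090 (L = -3 + √(474 - 1564) = -3 + √(-1090) = -3 + I*√1090 ≈ -3.0 + 33.015*I)
L - F(63, f(-7, 3)) = (-3 + I*√1090) - (69 + 63)/(15 + 0) = (-3 + I*√1090) - 132/15 = (-3 + I*√1090) - 1*44/5 = (-3 + I*√1090) - 44/5 = -59/5 + I*√1090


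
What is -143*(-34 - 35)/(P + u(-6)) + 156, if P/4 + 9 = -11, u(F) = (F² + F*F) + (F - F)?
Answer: -8619/8 ≈ -1077.4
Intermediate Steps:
u(F) = 2*F² (u(F) = (F² + F²) + 0 = 2*F² + 0 = 2*F²)
P = -80 (P = -36 + 4*(-11) = -36 - 44 = -80)
-143*(-34 - 35)/(P + u(-6)) + 156 = -143*(-34 - 35)/(-80 + 2*(-6)²) + 156 = -(-9867)/(-80 + 2*36) + 156 = -(-9867)/(-80 + 72) + 156 = -(-9867)/(-8) + 156 = -(-9867)*(-1)/8 + 156 = -143*69/8 + 156 = -9867/8 + 156 = -8619/8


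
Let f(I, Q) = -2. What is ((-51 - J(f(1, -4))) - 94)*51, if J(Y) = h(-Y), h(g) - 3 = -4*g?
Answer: -7140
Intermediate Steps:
h(g) = 3 - 4*g
J(Y) = 3 + 4*Y (J(Y) = 3 - (-4)*Y = 3 + 4*Y)
((-51 - J(f(1, -4))) - 94)*51 = ((-51 - (3 + 4*(-2))) - 94)*51 = ((-51 - (3 - 8)) - 94)*51 = ((-51 - 1*(-5)) - 94)*51 = ((-51 + 5) - 94)*51 = (-46 - 94)*51 = -140*51 = -7140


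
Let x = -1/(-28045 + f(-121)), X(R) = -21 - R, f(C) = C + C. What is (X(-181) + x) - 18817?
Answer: -527750558/28287 ≈ -18657.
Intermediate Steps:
f(C) = 2*C
x = 1/28287 (x = -1/(-28045 + 2*(-121)) = -1/(-28045 - 242) = -1/(-28287) = -1*(-1/28287) = 1/28287 ≈ 3.5352e-5)
(X(-181) + x) - 18817 = ((-21 - 1*(-181)) + 1/28287) - 18817 = ((-21 + 181) + 1/28287) - 18817 = (160 + 1/28287) - 18817 = 4525921/28287 - 18817 = -527750558/28287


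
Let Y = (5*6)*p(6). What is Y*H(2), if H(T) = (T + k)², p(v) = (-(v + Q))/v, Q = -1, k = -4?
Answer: -100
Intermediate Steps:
p(v) = (1 - v)/v (p(v) = (-(v - 1))/v = (-(-1 + v))/v = (1 - v)/v)
H(T) = (-4 + T)² (H(T) = (T - 4)² = (-4 + T)²)
Y = -25 (Y = (5*6)*((1 - 1*6)/6) = 30*((1 - 6)/6) = 30*((⅙)*(-5)) = 30*(-⅚) = -25)
Y*H(2) = -25*(-4 + 2)² = -25*(-2)² = -25*4 = -100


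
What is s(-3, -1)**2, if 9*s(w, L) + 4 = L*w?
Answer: 1/81 ≈ 0.012346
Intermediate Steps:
s(w, L) = -4/9 + L*w/9 (s(w, L) = -4/9 + (L*w)/9 = -4/9 + L*w/9)
s(-3, -1)**2 = (-4/9 + (1/9)*(-1)*(-3))**2 = (-4/9 + 1/3)**2 = (-1/9)**2 = 1/81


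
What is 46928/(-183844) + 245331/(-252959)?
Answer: -14243373079/11626248599 ≈ -1.2251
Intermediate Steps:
46928/(-183844) + 245331/(-252959) = 46928*(-1/183844) + 245331*(-1/252959) = -11732/45961 - 245331/252959 = -14243373079/11626248599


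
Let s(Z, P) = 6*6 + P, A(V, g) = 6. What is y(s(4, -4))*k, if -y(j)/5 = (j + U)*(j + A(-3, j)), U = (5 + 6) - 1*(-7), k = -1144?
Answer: 10868000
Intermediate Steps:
s(Z, P) = 36 + P
U = 18 (U = 11 + 7 = 18)
y(j) = -5*(6 + j)*(18 + j) (y(j) = -5*(j + 18)*(j + 6) = -5*(18 + j)*(6 + j) = -5*(6 + j)*(18 + j))
y(s(4, -4))*k = (-540 - 120*(36 - 4) - 5*(36 - 4)²)*(-1144) = (-540 - 120*32 - 5*32²)*(-1144) = (-540 - 3840 - 5*1024)*(-1144) = (-540 - 3840 - 5120)*(-1144) = -9500*(-1144) = 10868000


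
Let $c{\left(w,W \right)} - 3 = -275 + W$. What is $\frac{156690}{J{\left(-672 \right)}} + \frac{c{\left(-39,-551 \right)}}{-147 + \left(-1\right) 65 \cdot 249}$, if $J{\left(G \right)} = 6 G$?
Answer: $- \frac{35496427}{914592} \approx -38.811$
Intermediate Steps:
$c{\left(w,W \right)} = -272 + W$ ($c{\left(w,W \right)} = 3 + \left(-275 + W\right) = -272 + W$)
$\frac{156690}{J{\left(-672 \right)}} + \frac{c{\left(-39,-551 \right)}}{-147 + \left(-1\right) 65 \cdot 249} = \frac{156690}{6 \left(-672\right)} + \frac{-272 - 551}{-147 + \left(-1\right) 65 \cdot 249} = \frac{156690}{-4032} - \frac{823}{-147 - 16185} = 156690 \left(- \frac{1}{4032}\right) - \frac{823}{-147 - 16185} = - \frac{8705}{224} - \frac{823}{-16332} = - \frac{8705}{224} - - \frac{823}{16332} = - \frac{8705}{224} + \frac{823}{16332} = - \frac{35496427}{914592}$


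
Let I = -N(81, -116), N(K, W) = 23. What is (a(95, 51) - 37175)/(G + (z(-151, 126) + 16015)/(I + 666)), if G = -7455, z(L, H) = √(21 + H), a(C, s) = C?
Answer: 113908449222000/22824984002353 + 166897080*√3/22824984002353 ≈ 4.9905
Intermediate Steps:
I = -23 (I = -1*23 = -23)
(a(95, 51) - 37175)/(G + (z(-151, 126) + 16015)/(I + 666)) = (95 - 37175)/(-7455 + (√(21 + 126) + 16015)/(-23 + 666)) = -37080/(-7455 + (√147 + 16015)/643) = -37080/(-7455 + (7*√3 + 16015)*(1/643)) = -37080/(-7455 + (16015 + 7*√3)*(1/643)) = -37080/(-7455 + (16015/643 + 7*√3/643)) = -37080/(-4777550/643 + 7*√3/643)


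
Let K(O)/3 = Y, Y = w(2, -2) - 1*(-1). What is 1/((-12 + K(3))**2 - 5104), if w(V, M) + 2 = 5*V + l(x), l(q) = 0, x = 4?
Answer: -1/4879 ≈ -0.00020496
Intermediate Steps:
w(V, M) = -2 + 5*V (w(V, M) = -2 + (5*V + 0) = -2 + 5*V)
Y = 9 (Y = (-2 + 5*2) - 1*(-1) = (-2 + 10) + 1 = 8 + 1 = 9)
K(O) = 27 (K(O) = 3*9 = 27)
1/((-12 + K(3))**2 - 5104) = 1/((-12 + 27)**2 - 5104) = 1/(15**2 - 5104) = 1/(225 - 5104) = 1/(-4879) = -1/4879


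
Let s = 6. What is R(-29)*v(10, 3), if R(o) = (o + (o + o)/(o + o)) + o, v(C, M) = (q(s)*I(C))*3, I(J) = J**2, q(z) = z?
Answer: -102600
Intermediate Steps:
v(C, M) = 18*C**2 (v(C, M) = (6*C**2)*3 = 18*C**2)
R(o) = 1 + 2*o (R(o) = (o + (2*o)/((2*o))) + o = (o + (2*o)*(1/(2*o))) + o = (o + 1) + o = (1 + o) + o = 1 + 2*o)
R(-29)*v(10, 3) = (1 + 2*(-29))*(18*10**2) = (1 - 58)*(18*100) = -57*1800 = -102600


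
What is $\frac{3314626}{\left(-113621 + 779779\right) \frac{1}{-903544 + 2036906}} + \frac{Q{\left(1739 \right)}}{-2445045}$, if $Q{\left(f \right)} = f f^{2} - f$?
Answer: $\frac{306057557675602270}{54292876237} \approx 5.6372 \cdot 10^{6}$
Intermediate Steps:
$Q{\left(f \right)} = f^{3} - f$
$\frac{3314626}{\left(-113621 + 779779\right) \frac{1}{-903544 + 2036906}} + \frac{Q{\left(1739 \right)}}{-2445045} = \frac{3314626}{\left(-113621 + 779779\right) \frac{1}{-903544 + 2036906}} + \frac{1739^{3} - 1739}{-2445045} = \frac{3314626}{666158 \cdot \frac{1}{1133362}} + \left(5258946419 - 1739\right) \left(- \frac{1}{2445045}\right) = \frac{3314626}{666158 \cdot \frac{1}{1133362}} + 5258944680 \left(- \frac{1}{2445045}\right) = \frac{3314626}{\frac{333079}{566681}} - \frac{350596312}{163003} = 3314626 \cdot \frac{566681}{333079} - \frac{350596312}{163003} = \frac{1878335576306}{333079} - \frac{350596312}{163003} = \frac{306057557675602270}{54292876237}$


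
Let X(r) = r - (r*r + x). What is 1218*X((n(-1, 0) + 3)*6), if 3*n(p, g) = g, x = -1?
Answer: -371490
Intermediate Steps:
n(p, g) = g/3
X(r) = 1 + r - r² (X(r) = r - (r*r - 1) = r - (r² - 1) = r - (-1 + r²) = r + (1 - r²) = 1 + r - r²)
1218*X((n(-1, 0) + 3)*6) = 1218*(1 + ((⅓)*0 + 3)*6 - (((⅓)*0 + 3)*6)²) = 1218*(1 + (0 + 3)*6 - ((0 + 3)*6)²) = 1218*(1 + 3*6 - (3*6)²) = 1218*(1 + 18 - 1*18²) = 1218*(1 + 18 - 1*324) = 1218*(1 + 18 - 324) = 1218*(-305) = -371490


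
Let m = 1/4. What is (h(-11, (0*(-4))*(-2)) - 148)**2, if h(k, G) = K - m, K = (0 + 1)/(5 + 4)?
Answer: 28440889/1296 ≈ 21945.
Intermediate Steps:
m = 1/4 ≈ 0.25000
K = 1/9 ≈ 0.11111
h(k, G) = -5/36 (h(k, G) = 1/9 - 1*1/4 = 1/9 - 1/4 = -5/36)
(h(-11, (0*(-4))*(-2)) - 148)**2 = (-5/36 - 148)**2 = (-5333/36)**2 = 28440889/1296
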